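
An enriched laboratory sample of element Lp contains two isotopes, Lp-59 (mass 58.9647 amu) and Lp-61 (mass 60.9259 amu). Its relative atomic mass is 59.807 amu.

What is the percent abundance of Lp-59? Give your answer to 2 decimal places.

57.05%

Writing the weighted mean with unknown fraction x of Lp-59:
58.9647·x + 60.9259·(1 − x) = 59.807
(58.9647 − 60.9259)·x = 59.807 − 60.9259
x = -1.1189 / -1.9612 = 0.57052 → 57.05% Lp-59, 42.95% Lp-61.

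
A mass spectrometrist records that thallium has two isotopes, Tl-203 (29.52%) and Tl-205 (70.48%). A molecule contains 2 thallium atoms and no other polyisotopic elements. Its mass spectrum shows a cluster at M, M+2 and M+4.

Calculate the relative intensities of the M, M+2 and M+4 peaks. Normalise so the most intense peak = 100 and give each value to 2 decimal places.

Each Tl atom is independently Tl-203 (p = 0.2952) or Tl-205 (q = 0.7048); the cluster is the binomial expansion (p + q)^2.
P(M) = 0.2952^2 = 0.087143
P(M+2) = 2 × 0.2952^1 × 0.7048^1 = 0.416114
P(M+4) = 0.7048^2 = 0.496743
The M+4 peak is largest (0.496743); scaling to 100 gives 17.54 : 83.77 : 100.00.

17.54 : 83.77 : 100.00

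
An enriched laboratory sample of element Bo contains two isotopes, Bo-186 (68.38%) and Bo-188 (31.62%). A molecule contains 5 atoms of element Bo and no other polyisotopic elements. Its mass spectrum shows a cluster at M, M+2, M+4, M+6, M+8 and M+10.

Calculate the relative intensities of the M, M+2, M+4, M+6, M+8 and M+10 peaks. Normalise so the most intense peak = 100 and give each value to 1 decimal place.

The 5 Bo atoms are independent, so intensities follow the terms of (0.6838 + 0.3162)^5.
P(M) = 0.6838^5 = 0.149501
P(M+2) = 5 × 0.6838^4 × 0.3162^1 = 0.345659
P(M+4) = 10 × 0.6838^3 × 0.3162^2 = 0.319677
P(M+6) = 10 × 0.6838^2 × 0.3162^3 = 0.147824
P(M+8) = 5 × 0.6838^1 × 0.3162^4 = 0.034178
P(M+10) = 0.3162^5 = 0.003161
The M+2 peak is largest (0.345659); scaling to 100 gives 43.3 : 100.0 : 92.5 : 42.8 : 9.9 : 0.9.

43.3 : 100.0 : 92.5 : 42.8 : 9.9 : 0.9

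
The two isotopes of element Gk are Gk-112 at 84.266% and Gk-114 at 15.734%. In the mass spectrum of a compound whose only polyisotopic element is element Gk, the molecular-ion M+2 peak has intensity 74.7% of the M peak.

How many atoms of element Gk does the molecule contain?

The M+2/M ratio from n Gk atoms is n · q/p = n · 0.15734/0.84266.
n = 0.747 × 0.84266/0.15734 = 4.00 ≈ 4

4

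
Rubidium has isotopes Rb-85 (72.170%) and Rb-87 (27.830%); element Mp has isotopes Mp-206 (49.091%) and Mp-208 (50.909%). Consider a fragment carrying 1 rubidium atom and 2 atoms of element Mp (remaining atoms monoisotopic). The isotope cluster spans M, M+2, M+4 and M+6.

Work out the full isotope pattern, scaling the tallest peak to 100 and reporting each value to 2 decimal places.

Rubidium pattern (n=1): 0.7217 : 0.2783
Element Mp pattern (n=2): 0.24099263 : 0.49983474 : 0.25917263
Convolve the two distributions (both contribute in 2-u steps):
  M: 0.7217×0.24099263 = 0.173924
  M+2: 0.7217×0.49983474 + 0.2783×0.24099263 = 0.427799
  M+4: 0.7217×0.25917263 + 0.2783×0.49983474 = 0.326149
  M+6: 0.2783×0.25917263 = 0.072128
Scale to base peak (0.427799) = 100: 40.66 : 100.00 : 76.24 : 16.86

40.66 : 100.00 : 76.24 : 16.86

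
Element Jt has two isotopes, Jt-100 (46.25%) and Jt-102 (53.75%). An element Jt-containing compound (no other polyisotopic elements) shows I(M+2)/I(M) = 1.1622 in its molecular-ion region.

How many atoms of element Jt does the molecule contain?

With n Jt atoms, P(M+2)/P(M) = C(n,1)·p^(n−1)q / p^n = n·q/p = n · 0.5375/0.4625.
n = 1.1622 × 0.4625/0.5375 = 1.00 ≈ 1

1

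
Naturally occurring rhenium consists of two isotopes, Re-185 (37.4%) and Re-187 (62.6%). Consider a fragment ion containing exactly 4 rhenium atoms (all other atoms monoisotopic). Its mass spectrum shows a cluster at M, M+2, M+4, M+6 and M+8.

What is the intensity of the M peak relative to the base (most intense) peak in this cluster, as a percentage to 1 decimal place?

5.3%

Term probabilities: M 0.0196, M+2 0.1310, M+4 0.3289, M+6 0.3670, M+8 0.1536. Base peak = M+6.
P(M+6) = C(4,3) × 0.374^1 × 0.626^3 = 4 × 0.3740 × 0.24531438 = 0.366990 (base)
P(M) = C(4,0) × 0.374^4 × 0.626^0 = 1 × 0.0195653 × 1.0000 = 0.019565
Relative intensity = 0.019565 / 0.366990 × 100 = 5.3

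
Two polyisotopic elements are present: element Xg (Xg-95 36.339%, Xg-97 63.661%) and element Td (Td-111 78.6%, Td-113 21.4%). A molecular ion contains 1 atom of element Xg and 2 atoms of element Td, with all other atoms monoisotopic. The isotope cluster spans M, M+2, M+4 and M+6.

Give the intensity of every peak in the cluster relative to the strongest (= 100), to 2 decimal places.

43.55 : 100.00 : 44.77 : 5.66

Element Xg pattern (n=1): 0.36339 : 0.63661
Element Td pattern (n=2): 0.617796 : 0.336408 : 0.045796
Convolve the two distributions (both contribute in 2-u steps):
  M: 0.36339×0.617796 = 0.224501
  M+2: 0.36339×0.336408 + 0.63661×0.617796 = 0.515542
  M+4: 0.36339×0.045796 + 0.63661×0.336408 = 0.230803
  M+6: 0.63661×0.045796 = 0.029154
Scale to base peak (0.515542) = 100: 43.55 : 100.00 : 44.77 : 5.66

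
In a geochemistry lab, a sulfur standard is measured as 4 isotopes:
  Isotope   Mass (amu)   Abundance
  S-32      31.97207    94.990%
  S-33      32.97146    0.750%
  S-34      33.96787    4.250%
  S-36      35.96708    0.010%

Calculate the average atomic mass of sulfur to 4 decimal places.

32.0648 amu

Average mass = Σ (abundance × isotope mass) = 0.94990 × 31.97207 + 0.00750 × 32.97146 + 0.04250 × 33.96787 + 0.00010 × 35.96708
= 30.370269 + 0.247286 + 1.443634 + 0.003597 = 32.064786 amu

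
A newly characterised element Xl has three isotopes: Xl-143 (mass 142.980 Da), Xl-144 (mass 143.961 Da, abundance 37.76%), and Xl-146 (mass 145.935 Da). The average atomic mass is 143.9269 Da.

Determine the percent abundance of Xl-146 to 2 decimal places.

The remaining 62.24% is split between Xl-143 (fraction x) and Xl-146 (fraction 0.6224 − x).
Substituting: 142.980x + 145.935(0.6224 − x) = 89.5672264
(142.980 − 145.935)x = -1.2627176  ⇒  x = 0.42732, y = 0.19508
Xl-143: 42.73%, Xl-146: 19.51%.

19.51%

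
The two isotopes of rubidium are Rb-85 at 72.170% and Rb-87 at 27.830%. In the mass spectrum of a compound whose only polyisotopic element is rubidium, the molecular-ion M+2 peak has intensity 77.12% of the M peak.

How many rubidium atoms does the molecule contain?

2

With n Rb atoms, P(M+2)/P(M) = C(n,1)·p^(n−1)q / p^n = n·q/p = n · 0.27830/0.72170.
n = 0.7712 × 0.72170/0.27830 = 2.00 ≈ 2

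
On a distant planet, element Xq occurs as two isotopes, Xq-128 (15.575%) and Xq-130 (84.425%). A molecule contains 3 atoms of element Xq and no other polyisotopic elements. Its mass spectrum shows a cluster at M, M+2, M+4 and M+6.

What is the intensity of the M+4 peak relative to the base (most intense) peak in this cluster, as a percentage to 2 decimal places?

Term probabilities: M 0.0038, M+2 0.0614, M+4 0.3330, M+6 0.6017. Base peak = M+6.
P(M+6) = C(3,3) × 0.15575^0 × 0.84425^3 = 1 × 1.0000 × 0.60174599 = 0.601746 (base)
P(M+4) = C(3,2) × 0.15575^1 × 0.84425^2 = 3 × 0.15575 × 0.71275806 = 0.333036
Relative intensity = 0.333036 / 0.601746 × 100 = 55.34

55.34%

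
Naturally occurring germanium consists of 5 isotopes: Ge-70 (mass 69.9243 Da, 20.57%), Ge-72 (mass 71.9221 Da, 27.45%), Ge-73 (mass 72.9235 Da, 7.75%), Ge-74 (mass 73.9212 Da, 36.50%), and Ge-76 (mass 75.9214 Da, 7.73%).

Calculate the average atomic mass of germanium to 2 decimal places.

72.63 Da

The abundance-weighted mean is 0.2057 × 69.9243 + 0.2745 × 71.9221 + 0.0775 × 72.9235 + 0.3650 × 73.9212 + 0.0773 × 75.9214
= 14.38343 + 19.74262 + 5.65157 + 26.98124 + 5.86872 = 72.62758 Da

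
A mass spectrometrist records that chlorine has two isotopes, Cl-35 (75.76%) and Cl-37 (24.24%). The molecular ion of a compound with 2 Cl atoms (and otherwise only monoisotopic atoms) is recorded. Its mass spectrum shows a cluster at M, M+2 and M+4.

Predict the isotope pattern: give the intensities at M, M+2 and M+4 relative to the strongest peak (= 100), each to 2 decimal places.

The 2 Cl atoms are independent, so intensities follow the terms of (0.7576 + 0.2424)^2.
P(M) = 0.7576^2 = 0.573958
P(M+2) = 2 × 0.7576^1 × 0.2424^1 = 0.367284
P(M+4) = 0.2424^2 = 0.058758
The M peak is largest (0.573958); scaling to 100 gives 100.00 : 63.99 : 10.24.

100.00 : 63.99 : 10.24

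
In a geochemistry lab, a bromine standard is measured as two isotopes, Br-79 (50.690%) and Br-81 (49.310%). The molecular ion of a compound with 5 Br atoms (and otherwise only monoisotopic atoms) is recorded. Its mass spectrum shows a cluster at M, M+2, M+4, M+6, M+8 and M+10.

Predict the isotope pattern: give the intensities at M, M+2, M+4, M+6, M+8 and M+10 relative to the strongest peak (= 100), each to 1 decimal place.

Expanding (0.50690 + 0.49310)^5:
P(M) = 0.50690^5 = 0.033467
P(M+2) = 5 × 0.50690^4 × 0.49310^1 = 0.162777
P(M+4) = 10 × 0.50690^3 × 0.49310^2 = 0.316692
P(M+6) = 10 × 0.50690^2 × 0.49310^3 = 0.308070
P(M+8) = 5 × 0.50690^1 × 0.49310^4 = 0.149842
P(M+10) = 0.49310^5 = 0.029152
The M+4 peak is largest (0.316692); scaling to 100 gives 10.6 : 51.4 : 100.0 : 97.3 : 47.3 : 9.2.

10.6 : 51.4 : 100.0 : 97.3 : 47.3 : 9.2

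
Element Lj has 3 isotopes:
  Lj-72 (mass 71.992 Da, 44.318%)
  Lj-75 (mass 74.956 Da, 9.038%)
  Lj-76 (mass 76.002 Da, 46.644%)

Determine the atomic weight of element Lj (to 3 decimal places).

74.130 Da

Weight each isotope mass by its fractional abundance: 0.44318 × 71.992 + 0.09038 × 74.956 + 0.46644 × 76.002
= 31.9054 + 6.7745 + 35.4504 = 74.1303 Da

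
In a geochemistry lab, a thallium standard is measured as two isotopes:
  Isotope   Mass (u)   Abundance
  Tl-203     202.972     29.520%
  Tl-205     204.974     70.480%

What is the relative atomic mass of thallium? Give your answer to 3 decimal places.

The abundance-weighted mean is 0.29520 × 202.972 + 0.70480 × 204.974
= 59.9173 + 144.4657 = 204.3830 u

204.383 u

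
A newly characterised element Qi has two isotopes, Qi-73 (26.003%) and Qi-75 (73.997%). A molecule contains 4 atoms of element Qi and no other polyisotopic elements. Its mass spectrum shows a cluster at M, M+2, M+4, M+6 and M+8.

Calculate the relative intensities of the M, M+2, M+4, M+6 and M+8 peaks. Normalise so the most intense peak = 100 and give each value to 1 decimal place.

1.1 : 12.3 : 52.7 : 100.0 : 71.1

Expanding (0.26003 + 0.73997)^4:
P(M) = 0.26003^4 = 0.004572
P(M+2) = 4 × 0.26003^3 × 0.73997^1 = 0.052041
P(M+4) = 6 × 0.26003^2 × 0.73997^2 = 0.222140
P(M+6) = 4 × 0.26003^1 × 0.73997^3 = 0.421430
P(M+8) = 0.73997^4 = 0.299817
The M+6 peak is largest (0.421430); scaling to 100 gives 1.1 : 12.3 : 52.7 : 100.0 : 71.1.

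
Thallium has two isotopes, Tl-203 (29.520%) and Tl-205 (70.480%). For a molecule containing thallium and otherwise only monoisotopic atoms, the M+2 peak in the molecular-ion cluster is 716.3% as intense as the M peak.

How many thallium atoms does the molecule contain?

3

The M+2/M ratio from n Tl atoms is n · q/p = n · 0.70480/0.29520.
n = 7.163 × 0.29520/0.70480 = 3.00 ≈ 3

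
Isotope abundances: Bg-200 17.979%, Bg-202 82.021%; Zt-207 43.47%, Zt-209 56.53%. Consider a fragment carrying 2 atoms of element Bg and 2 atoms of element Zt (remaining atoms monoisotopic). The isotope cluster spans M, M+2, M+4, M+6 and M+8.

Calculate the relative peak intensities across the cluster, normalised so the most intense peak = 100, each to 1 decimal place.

1.4 : 16.9 : 66.5 : 100.0 : 50.6

Element Bg pattern (n=2): 0.03232444 : 0.29493111 : 0.67274444
Element Zt pattern (n=2): 0.18896409 : 0.49147182 : 0.31956409
Convolve the two distributions (both contribute in 2-u steps):
  M: 0.03232444×0.18896409 = 0.006108
  M+2: 0.03232444×0.49147182 + 0.29493111×0.18896409 = 0.071618
  M+4: 0.03232444×0.31956409 + 0.29493111×0.49147182 + 0.67274444×0.18896409 = 0.282405
  M+6: 0.29493111×0.31956409 + 0.67274444×0.49147182 = 0.424884
  M+8: 0.67274444×0.31956409 = 0.214985
Scale to base peak (0.424884) = 100: 1.4 : 16.9 : 66.5 : 100.0 : 50.6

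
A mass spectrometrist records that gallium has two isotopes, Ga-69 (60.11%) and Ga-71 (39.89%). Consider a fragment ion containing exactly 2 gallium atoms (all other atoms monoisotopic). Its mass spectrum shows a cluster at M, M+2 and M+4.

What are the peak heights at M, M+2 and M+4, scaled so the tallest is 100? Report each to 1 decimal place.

75.3 : 100.0 : 33.2

Each Ga atom is independently Ga-69 (p = 0.6011) or Ga-71 (q = 0.3989); the cluster is the binomial expansion (p + q)^2.
P(M) = 0.6011^2 = 0.361321
P(M+2) = 2 × 0.6011^1 × 0.3989^1 = 0.479558
P(M+4) = 0.3989^2 = 0.159121
The M+2 peak is largest (0.479558); scaling to 100 gives 75.3 : 100.0 : 33.2.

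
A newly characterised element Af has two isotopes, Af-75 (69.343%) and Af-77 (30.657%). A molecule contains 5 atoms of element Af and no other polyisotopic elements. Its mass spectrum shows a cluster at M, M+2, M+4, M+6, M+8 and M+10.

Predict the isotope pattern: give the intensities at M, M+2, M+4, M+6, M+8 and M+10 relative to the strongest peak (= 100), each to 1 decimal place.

Each Af atom is independently Af-75 (p = 0.69343) or Af-77 (q = 0.30657); the cluster is the binomial expansion (p + q)^5.
P(M) = 0.69343^5 = 0.160329
P(M+2) = 5 × 0.69343^4 × 0.30657^1 = 0.354413
P(M+4) = 10 × 0.69343^3 × 0.30657^2 = 0.313377
P(M+6) = 10 × 0.69343^2 × 0.30657^3 = 0.138546
P(M+8) = 5 × 0.69343^1 × 0.30657^4 = 0.030626
P(M+10) = 0.30657^5 = 0.002708
The M+2 peak is largest (0.354413); scaling to 100 gives 45.2 : 100.0 : 88.4 : 39.1 : 8.6 : 0.8.

45.2 : 100.0 : 88.4 : 39.1 : 8.6 : 0.8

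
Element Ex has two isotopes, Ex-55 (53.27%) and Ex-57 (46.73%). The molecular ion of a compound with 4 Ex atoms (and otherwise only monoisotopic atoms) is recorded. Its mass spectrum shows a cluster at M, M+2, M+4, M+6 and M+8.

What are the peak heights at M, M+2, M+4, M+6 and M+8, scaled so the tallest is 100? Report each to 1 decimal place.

Expanding (0.5327 + 0.4673)^4:
P(M) = 0.5327^4 = 0.080525
P(M+2) = 4 × 0.5327^3 × 0.4673^1 = 0.282556
P(M+4) = 6 × 0.5327^2 × 0.4673^2 = 0.371799
P(M+6) = 4 × 0.5327^1 × 0.4673^3 = 0.217435
P(M+8) = 0.4673^4 = 0.047685
The M+4 peak is largest (0.371799); scaling to 100 gives 21.7 : 76.0 : 100.0 : 58.5 : 12.8.

21.7 : 76.0 : 100.0 : 58.5 : 12.8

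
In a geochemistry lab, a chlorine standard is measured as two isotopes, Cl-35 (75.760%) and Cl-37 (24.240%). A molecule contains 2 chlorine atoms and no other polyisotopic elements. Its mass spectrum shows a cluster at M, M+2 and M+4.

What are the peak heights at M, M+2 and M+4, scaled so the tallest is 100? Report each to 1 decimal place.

100.0 : 64.0 : 10.2

Each Cl atom is independently Cl-35 (p = 0.75760) or Cl-37 (q = 0.24240); the cluster is the binomial expansion (p + q)^2.
P(M) = 0.75760^2 = 0.573958
P(M+2) = 2 × 0.75760^1 × 0.24240^1 = 0.367284
P(M+4) = 0.24240^2 = 0.058758
The M peak is largest (0.573958); scaling to 100 gives 100.0 : 64.0 : 10.2.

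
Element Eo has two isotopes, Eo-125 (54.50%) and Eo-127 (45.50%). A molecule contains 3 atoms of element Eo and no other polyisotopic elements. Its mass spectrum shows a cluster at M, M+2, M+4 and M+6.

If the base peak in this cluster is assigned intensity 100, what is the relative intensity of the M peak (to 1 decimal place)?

Term probabilities: M 0.1619, M+2 0.4054, M+4 0.3385, M+6 0.0942. Base peak = M+2.
P(M+2) = C(3,1) × 0.5450^2 × 0.4550^1 = 3 × 0.297025 × 0.4550 = 0.405439 (base)
P(M) = C(3,0) × 0.5450^3 × 0.4550^0 = 1 × 0.16187863 × 1.0000 = 0.161879
Relative intensity = 0.161879 / 0.405439 × 100 = 39.9

39.9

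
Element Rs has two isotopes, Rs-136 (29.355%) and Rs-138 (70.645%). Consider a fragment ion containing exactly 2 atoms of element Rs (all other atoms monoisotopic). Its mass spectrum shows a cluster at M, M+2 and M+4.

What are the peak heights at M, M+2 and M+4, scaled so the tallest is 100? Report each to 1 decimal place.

Expanding (0.29355 + 0.70645)^2:
P(M) = 0.29355^2 = 0.086172
P(M+2) = 2 × 0.29355^1 × 0.70645^1 = 0.414757
P(M+4) = 0.70645^2 = 0.499072
The M+4 peak is largest (0.499072); scaling to 100 gives 17.3 : 83.1 : 100.0.

17.3 : 83.1 : 100.0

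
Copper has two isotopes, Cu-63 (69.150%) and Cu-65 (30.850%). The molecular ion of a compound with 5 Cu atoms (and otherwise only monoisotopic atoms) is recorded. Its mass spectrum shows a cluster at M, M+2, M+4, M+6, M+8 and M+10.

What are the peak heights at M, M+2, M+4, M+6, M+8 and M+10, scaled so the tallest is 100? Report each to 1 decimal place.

44.8 : 100.0 : 89.2 : 39.8 : 8.9 : 0.8

Each Cu atom is independently Cu-63 (p = 0.69150) or Cu-65 (q = 0.30850); the cluster is the binomial expansion (p + q)^5.
P(M) = 0.69150^5 = 0.158111
P(M+2) = 5 × 0.69150^4 × 0.30850^1 = 0.352691
P(M+4) = 10 × 0.69150^3 × 0.30850^2 = 0.314693
P(M+6) = 10 × 0.69150^2 × 0.30850^3 = 0.140394
P(M+8) = 5 × 0.69150^1 × 0.30850^4 = 0.031317
P(M+10) = 0.30850^5 = 0.002794
The M+2 peak is largest (0.352691); scaling to 100 gives 44.8 : 100.0 : 89.2 : 39.8 : 8.9 : 0.8.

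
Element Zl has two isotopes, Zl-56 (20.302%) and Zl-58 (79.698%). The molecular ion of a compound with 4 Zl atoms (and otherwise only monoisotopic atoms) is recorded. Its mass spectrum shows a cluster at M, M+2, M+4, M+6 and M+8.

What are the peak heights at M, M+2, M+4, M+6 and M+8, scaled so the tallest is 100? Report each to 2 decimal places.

Expanding (0.20302 + 0.79698)^4:
P(M) = 0.20302^4 = 0.001699
P(M+2) = 4 × 0.20302^3 × 0.79698^1 = 0.026676
P(M+4) = 6 × 0.20302^2 × 0.79698^2 = 0.157081
P(M+6) = 4 × 0.20302^1 × 0.79698^3 = 0.411094
P(M+8) = 0.79698^4 = 0.403450
The M+6 peak is largest (0.411094); scaling to 100 gives 0.41 : 6.49 : 38.21 : 100.00 : 98.14.

0.41 : 6.49 : 38.21 : 100.00 : 98.14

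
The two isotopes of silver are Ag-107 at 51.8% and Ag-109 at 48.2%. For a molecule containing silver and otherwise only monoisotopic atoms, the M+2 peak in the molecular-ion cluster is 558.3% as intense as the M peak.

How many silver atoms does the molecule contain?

With n Ag atoms, P(M+2)/P(M) = C(n,1)·p^(n−1)q / p^n = n·q/p = n · 0.482/0.518.
n = 5.583 × 0.518/0.482 = 6.00 ≈ 6

6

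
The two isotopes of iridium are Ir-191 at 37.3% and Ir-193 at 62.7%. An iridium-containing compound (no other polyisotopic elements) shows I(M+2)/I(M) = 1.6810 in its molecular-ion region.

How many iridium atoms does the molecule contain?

1

The M+2/M ratio from n Ir atoms is n · q/p = n · 0.627/0.373.
n = 1.6810 × 0.373/0.627 = 1.00 ≈ 1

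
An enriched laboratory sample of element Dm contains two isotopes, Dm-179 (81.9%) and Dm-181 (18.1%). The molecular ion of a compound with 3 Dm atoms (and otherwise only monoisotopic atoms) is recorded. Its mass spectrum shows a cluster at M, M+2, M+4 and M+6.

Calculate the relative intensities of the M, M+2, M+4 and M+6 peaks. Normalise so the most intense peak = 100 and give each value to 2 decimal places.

100.00 : 66.30 : 14.65 : 1.08

Expanding (0.819 + 0.181)^3:
P(M) = 0.819^3 = 0.549353
P(M+2) = 3 × 0.819^2 × 0.181^1 = 0.364223
P(M+4) = 3 × 0.819^1 × 0.181^2 = 0.080494
P(M+6) = 0.181^3 = 0.005930
The M peak is largest (0.549353); scaling to 100 gives 100.00 : 66.30 : 14.65 : 1.08.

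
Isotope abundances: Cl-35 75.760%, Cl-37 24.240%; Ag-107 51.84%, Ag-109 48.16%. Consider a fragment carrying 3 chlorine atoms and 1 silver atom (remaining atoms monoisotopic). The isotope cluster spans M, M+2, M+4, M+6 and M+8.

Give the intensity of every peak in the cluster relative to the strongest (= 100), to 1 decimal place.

52.9 : 100.0 : 63.5 : 16.8 : 1.6

Chlorine pattern (n=3): 0.4348304 : 0.41738208 : 0.13354464 : 0.01424288
Silver pattern (n=1): 0.5184 : 0.4816
Convolve the two distributions (both contribute in 2-u steps):
  M: 0.4348304×0.5184 = 0.225416
  M+2: 0.4348304×0.4816 + 0.41738208×0.5184 = 0.425785
  M+4: 0.41738208×0.4816 + 0.13354464×0.5184 = 0.270241
  M+6: 0.13354464×0.4816 + 0.01424288×0.5184 = 0.071699
  M+8: 0.01424288×0.4816 = 0.006859
Scale to base peak (0.425785) = 100: 52.9 : 100.0 : 63.5 : 16.8 : 1.6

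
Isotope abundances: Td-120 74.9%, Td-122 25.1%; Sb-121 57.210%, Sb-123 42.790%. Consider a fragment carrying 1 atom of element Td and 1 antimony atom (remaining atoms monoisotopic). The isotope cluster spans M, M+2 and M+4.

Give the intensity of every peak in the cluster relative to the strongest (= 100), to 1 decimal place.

Element Td pattern (n=1): 0.7490 : 0.2510
Antimony pattern (n=1): 0.5721 : 0.4279
Convolve the two distributions (both contribute in 2-u steps):
  M: 0.7490×0.5721 = 0.428503
  M+2: 0.7490×0.4279 + 0.2510×0.5721 = 0.464094
  M+4: 0.2510×0.4279 = 0.107403
Scale to base peak (0.464094) = 100: 92.3 : 100.0 : 23.1

92.3 : 100.0 : 23.1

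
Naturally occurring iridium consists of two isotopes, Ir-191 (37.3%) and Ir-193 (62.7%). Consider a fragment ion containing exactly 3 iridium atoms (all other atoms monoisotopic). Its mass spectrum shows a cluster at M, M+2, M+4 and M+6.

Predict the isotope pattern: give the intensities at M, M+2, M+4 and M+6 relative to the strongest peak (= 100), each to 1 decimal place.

The 3 Ir atoms are independent, so intensities follow the terms of (0.373 + 0.627)^3.
P(M) = 0.373^3 = 0.051895
P(M+2) = 3 × 0.373^2 × 0.627^1 = 0.261702
P(M+4) = 3 × 0.373^1 × 0.627^2 = 0.439911
P(M+6) = 0.627^3 = 0.246492
The M+4 peak is largest (0.439911); scaling to 100 gives 11.8 : 59.5 : 100.0 : 56.0.

11.8 : 59.5 : 100.0 : 56.0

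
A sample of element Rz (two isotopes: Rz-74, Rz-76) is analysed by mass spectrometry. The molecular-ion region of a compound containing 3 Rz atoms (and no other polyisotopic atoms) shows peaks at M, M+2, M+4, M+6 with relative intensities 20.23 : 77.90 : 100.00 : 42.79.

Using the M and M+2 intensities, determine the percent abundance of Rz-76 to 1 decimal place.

If p is the fraction of Rz that is Rz-74, then I(M+2)/I(M) = [C(3,1)·p^2·(1−p)] / p^3 = 3·(1−p)/p = 77.90/20.23 = 3.8507
(1−p)/p = 3.8507/3 = 1.2836  ⇒  p = 1/(1 + 1.2836) = 0.4379
Rz-74: 43.8%, Rz-76: 56.2%.

56.2%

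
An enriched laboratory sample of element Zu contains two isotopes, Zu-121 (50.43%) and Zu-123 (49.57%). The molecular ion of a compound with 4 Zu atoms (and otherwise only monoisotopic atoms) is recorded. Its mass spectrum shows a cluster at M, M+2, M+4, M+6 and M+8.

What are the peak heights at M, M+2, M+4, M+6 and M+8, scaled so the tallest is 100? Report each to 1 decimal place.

17.2 : 67.8 : 100.0 : 65.5 : 16.1

Expanding (0.5043 + 0.4957)^4:
P(M) = 0.5043^4 = 0.064678
P(M+2) = 4 × 0.5043^3 × 0.4957^1 = 0.254300
P(M+4) = 6 × 0.5043^2 × 0.4957^2 = 0.374945
P(M+6) = 4 × 0.5043^1 × 0.4957^3 = 0.245700
P(M+8) = 0.4957^4 = 0.060378
The M+4 peak is largest (0.374945); scaling to 100 gives 17.2 : 67.8 : 100.0 : 65.5 : 16.1.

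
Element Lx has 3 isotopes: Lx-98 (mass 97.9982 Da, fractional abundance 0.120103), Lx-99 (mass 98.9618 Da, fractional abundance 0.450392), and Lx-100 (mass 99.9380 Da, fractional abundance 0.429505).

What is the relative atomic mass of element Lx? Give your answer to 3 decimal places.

Ar = Σ fᵢ·mᵢ = 0.120103 × 97.9982 + 0.450392 × 98.9618 + 0.429505 × 99.9380
= 11.76988 + 44.57160 + 42.92387 = 99.26535 Da

99.265 Da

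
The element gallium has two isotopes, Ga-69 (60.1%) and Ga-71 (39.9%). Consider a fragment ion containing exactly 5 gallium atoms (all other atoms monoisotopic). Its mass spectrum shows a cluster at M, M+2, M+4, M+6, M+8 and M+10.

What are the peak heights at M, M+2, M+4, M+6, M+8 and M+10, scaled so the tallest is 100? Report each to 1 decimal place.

22.7 : 75.3 : 100.0 : 66.4 : 22.0 : 2.9

The 5 Ga atoms are independent, so intensities follow the terms of (0.601 + 0.399)^5.
P(M) = 0.601^5 = 0.078410
P(M+2) = 5 × 0.601^4 × 0.399^1 = 0.260280
P(M+4) = 10 × 0.601^3 × 0.399^2 = 0.345596
P(M+6) = 10 × 0.601^2 × 0.399^3 = 0.229439
P(M+8) = 5 × 0.601^1 × 0.399^4 = 0.076162
P(M+10) = 0.399^5 = 0.010113
The M+4 peak is largest (0.345596); scaling to 100 gives 22.7 : 75.3 : 100.0 : 66.4 : 22.0 : 2.9.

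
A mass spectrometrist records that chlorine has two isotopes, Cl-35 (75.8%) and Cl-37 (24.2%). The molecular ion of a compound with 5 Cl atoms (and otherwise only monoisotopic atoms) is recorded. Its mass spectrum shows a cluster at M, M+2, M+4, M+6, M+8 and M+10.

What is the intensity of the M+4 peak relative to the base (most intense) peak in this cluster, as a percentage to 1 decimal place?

Term probabilities: M 0.2502, M+2 0.3994, M+4 0.2551, M+6 0.0814, M+8 0.0130, M+10 0.0008. Base peak = M+2.
P(M+2) = C(5,1) × 0.758^4 × 0.242^1 = 5 × 0.33012379 × 0.2420 = 0.399450 (base)
P(M+4) = C(5,2) × 0.758^3 × 0.242^2 = 10 × 0.43551951 × 0.058564 = 0.255058
Relative intensity = 0.255058 / 0.399450 × 100 = 63.9

63.9%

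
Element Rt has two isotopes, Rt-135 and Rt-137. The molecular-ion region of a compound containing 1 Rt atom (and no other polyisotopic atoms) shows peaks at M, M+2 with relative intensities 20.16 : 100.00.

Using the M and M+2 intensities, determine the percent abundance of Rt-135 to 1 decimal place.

Let p = fractional abundance of Rt-135. I(M+2)/I(M) = [C(1,1)·p^0·(1−p)] / p^1 = 1·(1−p)/p = 100.00/20.16 = 4.9603
(1−p)/p = 4.9603/1 = 4.9603  ⇒  p = 1/(1 + 4.9603) = 0.1678
Rt-135: 16.8%, Rt-137: 83.2%.

16.8%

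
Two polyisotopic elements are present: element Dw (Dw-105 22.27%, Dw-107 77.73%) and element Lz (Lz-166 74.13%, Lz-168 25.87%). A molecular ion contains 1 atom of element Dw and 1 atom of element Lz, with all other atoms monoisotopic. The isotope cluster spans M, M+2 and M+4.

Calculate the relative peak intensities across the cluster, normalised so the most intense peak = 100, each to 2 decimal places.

26.05 : 100.00 : 31.73

Element Dw pattern (n=1): 0.2227 : 0.7773
Element Lz pattern (n=1): 0.7413 : 0.2587
Convolve the two distributions (both contribute in 2-u steps):
  M: 0.2227×0.7413 = 0.165088
  M+2: 0.2227×0.2587 + 0.7773×0.7413 = 0.633825
  M+4: 0.7773×0.2587 = 0.201088
Scale to base peak (0.633825) = 100: 26.05 : 100.00 : 31.73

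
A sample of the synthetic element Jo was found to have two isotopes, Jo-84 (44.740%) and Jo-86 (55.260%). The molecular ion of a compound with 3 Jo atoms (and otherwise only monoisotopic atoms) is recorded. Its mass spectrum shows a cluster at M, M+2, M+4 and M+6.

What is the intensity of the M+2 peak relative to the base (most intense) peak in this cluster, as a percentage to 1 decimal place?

Term probabilities: M 0.0896, M+2 0.3318, M+4 0.4099, M+6 0.1687. Base peak = M+4.
P(M+4) = C(3,2) × 0.44740^1 × 0.55260^2 = 3 × 0.4474 × 0.30536676 = 0.409863 (base)
P(M+2) = C(3,1) × 0.44740^2 × 0.55260^1 = 3 × 0.20016676 × 0.5526 = 0.331836
Relative intensity = 0.331836 / 0.409863 × 100 = 81.0

81.0%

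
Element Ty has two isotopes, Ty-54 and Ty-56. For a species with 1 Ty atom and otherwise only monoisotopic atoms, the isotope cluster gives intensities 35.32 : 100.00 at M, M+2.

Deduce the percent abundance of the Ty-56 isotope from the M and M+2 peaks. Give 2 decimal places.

73.90%

Let p = fractional abundance of Ty-54. I(M+2)/I(M) = [C(1,1)·p^0·(1−p)] / p^1 = 1·(1−p)/p = 100.00/35.32 = 2.8313
(1−p)/p = 2.8313/1 = 2.8313  ⇒  p = 1/(1 + 2.8313) = 0.2610
Ty-54: 26.10%, Ty-56: 73.90%.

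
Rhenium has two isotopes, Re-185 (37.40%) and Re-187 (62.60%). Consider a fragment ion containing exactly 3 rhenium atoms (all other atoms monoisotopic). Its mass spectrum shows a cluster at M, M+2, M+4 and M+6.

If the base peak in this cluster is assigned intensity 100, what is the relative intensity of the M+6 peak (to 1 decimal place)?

Term probabilities: M 0.0523, M+2 0.2627, M+4 0.4397, M+6 0.2453. Base peak = M+4.
P(M+4) = C(3,2) × 0.3740^1 × 0.6260^2 = 3 × 0.3740 × 0.391876 = 0.439685 (base)
P(M+6) = C(3,3) × 0.3740^0 × 0.6260^3 = 1 × 1.0000 × 0.24531438 = 0.245314
Relative intensity = 0.245314 / 0.439685 × 100 = 55.8

55.8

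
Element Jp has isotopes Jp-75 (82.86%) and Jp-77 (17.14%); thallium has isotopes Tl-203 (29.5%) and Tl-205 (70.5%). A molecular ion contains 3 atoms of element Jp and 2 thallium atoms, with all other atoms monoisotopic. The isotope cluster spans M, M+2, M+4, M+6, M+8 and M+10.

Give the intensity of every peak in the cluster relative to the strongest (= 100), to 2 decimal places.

11.36 : 61.33 : 100.00 : 47.32 : 8.81 : 0.57

Element Jp pattern (n=3): 0.5688985 : 0.35303839 : 0.07302773 : 0.00503538
Thallium pattern (n=2): 0.087025 : 0.41595 : 0.497025
Convolve the two distributions (both contribute in 2-u steps):
  M: 0.5688985×0.087025 = 0.049508
  M+2: 0.5688985×0.41595 + 0.35303839×0.087025 = 0.267356
  M+4: 0.5688985×0.497025 + 0.35303839×0.41595 + 0.07302773×0.087025 = 0.435958
  M+6: 0.35303839×0.497025 + 0.07302773×0.41595 + 0.00503538×0.087025 = 0.206283
  M+8: 0.07302773×0.497025 + 0.00503538×0.41595 = 0.038391
  M+10: 0.00503538×0.497025 = 0.002503
Scale to base peak (0.435958) = 100: 11.36 : 61.33 : 100.00 : 47.32 : 8.81 : 0.57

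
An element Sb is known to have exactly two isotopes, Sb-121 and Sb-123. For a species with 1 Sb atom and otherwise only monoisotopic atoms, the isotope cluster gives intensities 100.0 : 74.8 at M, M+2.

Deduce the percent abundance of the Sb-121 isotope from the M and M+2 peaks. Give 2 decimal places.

If p is the fraction of Sb that is Sb-121, then I(M+2)/I(M) = [C(1,1)·p^0·(1−p)] / p^1 = 1·(1−p)/p = 74.8/100.0 = 0.7480
(1−p)/p = 0.7480/1 = 0.7480  ⇒  p = 1/(1 + 0.7480) = 0.5721
Sb-121: 57.21%, Sb-123: 42.79%.

57.21%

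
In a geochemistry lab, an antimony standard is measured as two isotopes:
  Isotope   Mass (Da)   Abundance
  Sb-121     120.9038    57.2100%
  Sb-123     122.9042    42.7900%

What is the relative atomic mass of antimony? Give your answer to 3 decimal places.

121.760 Da

Average mass = Σ (abundance × isotope mass) = 0.572100 × 120.9038 + 0.427900 × 122.9042
= 69.16906 + 52.59071 = 121.75977 Da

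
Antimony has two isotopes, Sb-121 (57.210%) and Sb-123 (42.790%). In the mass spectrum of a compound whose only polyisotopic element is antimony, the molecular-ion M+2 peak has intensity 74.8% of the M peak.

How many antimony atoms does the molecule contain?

1

With n Sb atoms, P(M+2)/P(M) = C(n,1)·p^(n−1)q / p^n = n·q/p = n · 0.42790/0.57210.
n = 0.748 × 0.57210/0.42790 = 1.00 ≈ 1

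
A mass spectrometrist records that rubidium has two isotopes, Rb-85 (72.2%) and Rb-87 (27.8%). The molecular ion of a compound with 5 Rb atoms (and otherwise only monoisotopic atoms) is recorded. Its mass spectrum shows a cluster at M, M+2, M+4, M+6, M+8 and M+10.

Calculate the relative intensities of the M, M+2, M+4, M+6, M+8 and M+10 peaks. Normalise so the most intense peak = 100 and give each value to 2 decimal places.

51.94 : 100.00 : 77.01 : 29.65 : 5.71 : 0.44

Each Rb atom is independently Rb-85 (p = 0.722) or Rb-87 (q = 0.278); the cluster is the binomial expansion (p + q)^5.
P(M) = 0.722^5 = 0.196194
P(M+2) = 5 × 0.722^4 × 0.278^1 = 0.377714
P(M+4) = 10 × 0.722^3 × 0.278^2 = 0.290872
P(M+6) = 10 × 0.722^2 × 0.278^3 = 0.111998
P(M+8) = 5 × 0.722^1 × 0.278^4 = 0.021562
P(M+10) = 0.278^5 = 0.001660
The M+2 peak is largest (0.377714); scaling to 100 gives 51.94 : 100.00 : 77.01 : 29.65 : 5.71 : 0.44.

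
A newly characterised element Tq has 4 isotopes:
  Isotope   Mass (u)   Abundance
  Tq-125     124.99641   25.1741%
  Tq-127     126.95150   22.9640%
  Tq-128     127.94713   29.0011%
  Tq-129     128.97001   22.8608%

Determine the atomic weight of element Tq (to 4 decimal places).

127.2095 u

Average mass = Σ (abundance × isotope mass) = 0.251741 × 124.99641 + 0.229640 × 126.95150 + 0.290011 × 127.94713 + 0.228608 × 128.97001
= 31.466721 + 29.153142 + 37.106075 + 29.483576 = 127.209514 u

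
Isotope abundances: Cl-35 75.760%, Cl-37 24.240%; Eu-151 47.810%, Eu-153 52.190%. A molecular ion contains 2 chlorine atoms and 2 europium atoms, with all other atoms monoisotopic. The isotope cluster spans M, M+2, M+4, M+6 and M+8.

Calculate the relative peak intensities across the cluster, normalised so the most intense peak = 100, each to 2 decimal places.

Chlorine pattern (n=2): 0.57395776 : 0.36728448 : 0.05875776
Europium pattern (n=2): 0.22857961 : 0.49904078 : 0.27237961
Convolve the two distributions (both contribute in 2-u steps):
  M: 0.57395776×0.22857961 = 0.131195
  M+2: 0.57395776×0.49904078 + 0.36728448×0.22857961 = 0.370382
  M+4: 0.57395776×0.27237961 + 0.36728448×0.49904078 + 0.05875776×0.22857961 = 0.353055
  M+6: 0.36728448×0.27237961 + 0.05875776×0.49904078 = 0.129363
  M+8: 0.05875776×0.27237961 = 0.016004
Scale to base peak (0.370382) = 100: 35.42 : 100.00 : 95.32 : 34.93 : 4.32

35.42 : 100.00 : 95.32 : 34.93 : 4.32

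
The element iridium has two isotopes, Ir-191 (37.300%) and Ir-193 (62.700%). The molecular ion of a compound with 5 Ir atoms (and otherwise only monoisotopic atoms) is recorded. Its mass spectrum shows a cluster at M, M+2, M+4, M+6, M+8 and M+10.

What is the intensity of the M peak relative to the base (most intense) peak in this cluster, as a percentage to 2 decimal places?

2.11%

Binomial terms of (0.37300 + 0.62700)^5: M 0.0072, M+2 0.0607, M+4 0.2040, M+6 0.3429, M+8 0.2882, M+10 0.0969 → M+6 is the base peak.
P(M+6) = C(5,3) × 0.37300^2 × 0.62700^3 = 10 × 0.139129 × 0.24649188 = 0.342942 (base)
P(M) = C(5,0) × 0.37300^5 × 0.62700^0 = 1 × 0.00722012 × 1.0000 = 0.007220
Relative intensity = 0.007220 / 0.342942 × 100 = 2.11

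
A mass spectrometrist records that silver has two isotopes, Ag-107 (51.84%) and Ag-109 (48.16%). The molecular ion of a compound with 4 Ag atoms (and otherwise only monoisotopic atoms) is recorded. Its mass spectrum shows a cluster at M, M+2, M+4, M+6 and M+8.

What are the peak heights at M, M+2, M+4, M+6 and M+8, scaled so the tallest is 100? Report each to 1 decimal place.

19.3 : 71.8 : 100.0 : 61.9 : 14.4

The 4 Ag atoms are independent, so intensities follow the terms of (0.5184 + 0.4816)^4.
P(M) = 0.5184^4 = 0.072220
P(M+2) = 4 × 0.5184^3 × 0.4816^1 = 0.268375
P(M+4) = 6 × 0.5184^2 × 0.4816^2 = 0.373985
P(M+6) = 4 × 0.5184^1 × 0.4816^3 = 0.231624
P(M+8) = 0.4816^4 = 0.053795
The M+4 peak is largest (0.373985); scaling to 100 gives 19.3 : 71.8 : 100.0 : 61.9 : 14.4.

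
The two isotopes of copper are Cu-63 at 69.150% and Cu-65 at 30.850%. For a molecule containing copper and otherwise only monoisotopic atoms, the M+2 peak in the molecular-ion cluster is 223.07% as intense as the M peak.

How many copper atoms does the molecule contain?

The M+2/M ratio from n Cu atoms is n · q/p = n · 0.30850/0.69150.
n = 2.2307 × 0.69150/0.30850 = 5.00 ≈ 5

5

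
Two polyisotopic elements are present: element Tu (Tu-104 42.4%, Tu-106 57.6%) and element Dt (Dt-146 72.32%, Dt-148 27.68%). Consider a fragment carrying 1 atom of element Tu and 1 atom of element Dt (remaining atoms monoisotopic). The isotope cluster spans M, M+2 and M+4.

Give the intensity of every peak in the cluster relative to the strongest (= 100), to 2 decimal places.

57.43 : 100.00 : 29.86

Element Tu pattern (n=1): 0.4240 : 0.5760
Element Dt pattern (n=1): 0.7232 : 0.2768
Convolve the two distributions (both contribute in 2-u steps):
  M: 0.4240×0.7232 = 0.306637
  M+2: 0.4240×0.2768 + 0.5760×0.7232 = 0.533926
  M+4: 0.5760×0.2768 = 0.159437
Scale to base peak (0.533926) = 100: 57.43 : 100.00 : 29.86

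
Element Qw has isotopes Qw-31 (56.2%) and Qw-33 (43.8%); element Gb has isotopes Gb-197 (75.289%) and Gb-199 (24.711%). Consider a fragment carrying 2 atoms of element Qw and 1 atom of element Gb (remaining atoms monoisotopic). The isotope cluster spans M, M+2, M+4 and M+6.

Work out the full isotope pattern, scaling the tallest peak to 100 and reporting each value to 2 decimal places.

Element Qw pattern (n=2): 0.315844 : 0.492312 : 0.191844
Element Gb pattern (n=1): 0.75289 : 0.24711
Convolve the two distributions (both contribute in 2-u steps):
  M: 0.315844×0.75289 = 0.237796
  M+2: 0.315844×0.24711 + 0.492312×0.75289 = 0.448705
  M+4: 0.492312×0.24711 + 0.191844×0.75289 = 0.266093
  M+6: 0.191844×0.24711 = 0.047407
Scale to base peak (0.448705) = 100: 53.00 : 100.00 : 59.30 : 10.57

53.00 : 100.00 : 59.30 : 10.57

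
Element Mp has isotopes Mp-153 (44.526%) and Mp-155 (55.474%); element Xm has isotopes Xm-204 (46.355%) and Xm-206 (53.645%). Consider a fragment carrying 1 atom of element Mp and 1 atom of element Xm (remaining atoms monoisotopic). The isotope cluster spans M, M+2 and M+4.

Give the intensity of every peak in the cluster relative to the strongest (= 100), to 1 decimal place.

41.6 : 100.0 : 60.0

Element Mp pattern (n=1): 0.44526 : 0.55474
Element Xm pattern (n=1): 0.46355 : 0.53645
Convolve the two distributions (both contribute in 2-u steps):
  M: 0.44526×0.46355 = 0.206400
  M+2: 0.44526×0.53645 + 0.55474×0.46355 = 0.496009
  M+4: 0.55474×0.53645 = 0.297590
Scale to base peak (0.496009) = 100: 41.6 : 100.0 : 60.0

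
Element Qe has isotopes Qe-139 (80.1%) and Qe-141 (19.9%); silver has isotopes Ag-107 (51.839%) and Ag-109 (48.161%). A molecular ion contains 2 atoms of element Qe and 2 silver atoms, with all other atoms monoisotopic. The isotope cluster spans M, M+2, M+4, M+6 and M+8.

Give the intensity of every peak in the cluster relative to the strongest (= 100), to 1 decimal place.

Element Qe pattern (n=2): 0.641601 : 0.318798 : 0.039601
Silver pattern (n=2): 0.26872819 : 0.49932362 : 0.23194819
Convolve the two distributions (both contribute in 2-u steps):
  M: 0.641601×0.26872819 = 0.172416
  M+2: 0.641601×0.49932362 + 0.318798×0.26872819 = 0.406037
  M+4: 0.641601×0.23194819 + 0.318798×0.49932362 + 0.039601×0.26872819 = 0.318643
  M+6: 0.318798×0.23194819 + 0.039601×0.49932362 = 0.093718
  M+8: 0.039601×0.23194819 = 0.009185
Scale to base peak (0.406037) = 100: 42.5 : 100.0 : 78.5 : 23.1 : 2.3

42.5 : 100.0 : 78.5 : 23.1 : 2.3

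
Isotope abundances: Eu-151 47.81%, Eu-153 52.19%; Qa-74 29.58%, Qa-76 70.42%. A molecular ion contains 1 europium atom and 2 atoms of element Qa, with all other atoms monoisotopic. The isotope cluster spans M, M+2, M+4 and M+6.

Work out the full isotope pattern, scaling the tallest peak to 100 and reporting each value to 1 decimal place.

9.2 : 53.9 : 100.0 : 56.9

Europium pattern (n=1): 0.4781 : 0.5219
Element Qa pattern (n=2): 0.08749764 : 0.41660472 : 0.49589764
Convolve the two distributions (both contribute in 2-u steps):
  M: 0.4781×0.08749764 = 0.041833
  M+2: 0.4781×0.41660472 + 0.5219×0.08749764 = 0.244844
  M+4: 0.4781×0.49589764 + 0.5219×0.41660472 = 0.454515
  M+6: 0.5219×0.49589764 = 0.258809
Scale to base peak (0.454515) = 100: 9.2 : 53.9 : 100.0 : 56.9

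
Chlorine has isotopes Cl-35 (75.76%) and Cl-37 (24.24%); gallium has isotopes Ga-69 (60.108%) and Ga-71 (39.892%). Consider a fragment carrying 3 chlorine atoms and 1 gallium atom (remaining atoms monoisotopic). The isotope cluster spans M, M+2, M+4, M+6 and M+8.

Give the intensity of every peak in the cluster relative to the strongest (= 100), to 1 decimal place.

61.6 : 100.0 : 58.2 : 14.6 : 1.3

Chlorine pattern (n=3): 0.4348304 : 0.41738208 : 0.13354464 : 0.01424288
Gallium pattern (n=1): 0.60108 : 0.39892
Convolve the two distributions (both contribute in 2-u steps):
  M: 0.4348304×0.60108 = 0.261368
  M+2: 0.4348304×0.39892 + 0.41738208×0.60108 = 0.424343
  M+4: 0.41738208×0.39892 + 0.13354464×0.60108 = 0.246773
  M+6: 0.13354464×0.39892 + 0.01424288×0.60108 = 0.061835
  M+8: 0.01424288×0.39892 = 0.005682
Scale to base peak (0.424343) = 100: 61.6 : 100.0 : 58.2 : 14.6 : 1.3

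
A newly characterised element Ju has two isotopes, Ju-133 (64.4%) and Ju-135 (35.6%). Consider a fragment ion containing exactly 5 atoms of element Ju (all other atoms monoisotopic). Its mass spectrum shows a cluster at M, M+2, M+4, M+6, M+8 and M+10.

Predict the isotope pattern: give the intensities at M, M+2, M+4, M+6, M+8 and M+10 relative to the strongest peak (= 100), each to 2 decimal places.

32.72 : 90.45 : 100.00 : 55.28 : 15.28 : 1.69

Expanding (0.644 + 0.356)^5:
P(M) = 0.644^5 = 0.110772
P(M+2) = 5 × 0.644^4 × 0.356^1 = 0.306171
P(M+4) = 10 × 0.644^3 × 0.356^2 = 0.338499
P(M+6) = 10 × 0.644^2 × 0.356^3 = 0.187121
P(M+8) = 5 × 0.644^1 × 0.356^4 = 0.051720
P(M+10) = 0.356^5 = 0.005718
The M+4 peak is largest (0.338499); scaling to 100 gives 32.72 : 90.45 : 100.00 : 55.28 : 15.28 : 1.69.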